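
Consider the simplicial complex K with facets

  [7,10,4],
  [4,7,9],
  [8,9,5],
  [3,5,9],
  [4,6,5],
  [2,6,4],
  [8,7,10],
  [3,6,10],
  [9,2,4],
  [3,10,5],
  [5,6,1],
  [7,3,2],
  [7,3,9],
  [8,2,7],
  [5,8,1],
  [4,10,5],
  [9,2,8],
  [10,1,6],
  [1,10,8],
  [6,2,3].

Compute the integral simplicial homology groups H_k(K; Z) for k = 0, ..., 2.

We work with the vertex ordering 1 < 2 < 3 < 4 < 5 < 6 < 7 < 8 < 9 < 10. The simplices of K, each written with vertices in increasing order, are:

  0-simplices (10): [1], [2], [3], [4], [5], [6], [7], [8], [9], [10]
  1-simplices (30): (30 of them)
  2-simplices (20): (20 of them)

so the chain groups are C_0 ≅ Z^10, C_1 ≅ Z^30, C_2 ≅ Z^20.

Boundary ∂_1: C_1 → C_0 sends each edge [p,q] (with p < q) to q − p.
The resulting 10×30 matrix has rank 9, and its Smith normal form has invariant factors (1,1,1,1,1,1,1,1,1).

Boundary ∂_2: C_2 → C_1 acts by ∂[p,q,r] = [q,r] − [p,r] + [p,q]. For instance
  ∂[4,7,10] = [7,10] − [4,10] + [4,7],
  ∂[1,6,10] = [6,10] − [1,10] + [1,6].
The resulting 30×20 matrix has rank 20, and its Smith normal form has invariant factors (1,1,1,1,1,1,1,1,1,1,1,1,1,1,1,1,1,1,1,2).

Computing H_k = (kernel of ∂_k) / (image of ∂_{k+1}):

  H_0: rank C_0 − rank ∂_1 = 10 − 9 = 1, and the invariant factors of ∂_1 are all 1, so H_0 ≅ Z.
  H_1: rank ker ∂_1 − rank ∂_2 = (30 − 9) − 20 = 1, and ∂_2 has invariant factor 2 > 1, so H_1 ≅ Z ⊕ Z/2Z.
  H_2: rank ker ∂_2 − rank ∂_3 = (20 − 20) − 0 = 0, and there is no ∂_3, so H_2 ≅ 0.

As a check, the Euler characteristic is 10 − 30 + 20 = 0, which agrees with 1 − 1 + 0 = 0.
(K is a triangulation of the Klein bottle.)

H_0 = Z,  H_1 = Z ⊕ Z/2Z,  H_2 = 0.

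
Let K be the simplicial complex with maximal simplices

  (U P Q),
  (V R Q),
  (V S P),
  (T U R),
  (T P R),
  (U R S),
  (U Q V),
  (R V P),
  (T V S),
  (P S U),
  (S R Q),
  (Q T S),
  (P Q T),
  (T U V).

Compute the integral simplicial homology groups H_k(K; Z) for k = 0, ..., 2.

We work with the vertex ordering P < Q < R < S < T < U < V. The simplices of K, each written with vertices in increasing order, are:

  0-simplices (7): P, Q, R, S, T, U, V
  1-simplices (21): PQ, PR, PS, PT, PU, PV, QR, QS, QT, QU, QV, RS, RT, RU, RV, ST, SU, SV, TU, TV, UV
  2-simplices (14): PQT, PQU, PRT, PRV, PSU, PSV, QRS, QRV, QST, QUV, RSU, RTU, STV, TUV

so the chain groups are C_0 ≅ Z^7, C_1 ≅ Z^21, C_2 ≅ Z^14.

∂_1: C_1 → C_0 maps an edge to its endpoints' difference, ∂[p,q] = q − p.
This gives a 7×21 integer matrix of rank 6; reducing to Smith normal form yields diagonal entries (1,1,1,1,1,1).

∂_2: C_2 → C_1 sends each 2-simplex [p,q,r] to [q,r] − [p,r] + [p,q]. For instance
  ∂PRV = RV − PV + PR,
  ∂RSU = SU − RU + RS.
As a 21×14 matrix over Z this has rank 13, with invariant factors (1,1,1,1,1,1,1,1,1,1,1,1,1).

From H_k ≅ ker(∂_k) / im(∂_{k+1}) we obtain:

  H_0: rank C_0 − rank ∂_1 = 7 − 6 = 1, and the invariant factors of ∂_1 are all 1, so H_0 = Z.
  H_1: rank ker ∂_1 − rank ∂_2 = (21 − 6) − 13 = 2, and the invariant factors of ∂_2 are all 1, so H_1 = Z^2.
  H_2: rank ker ∂_2 − rank ∂_3 = (14 − 13) − 0 = 1, and there is no ∂_3, so H_2 = Z.

H_0 = Z,  H_1 = Z^2,  H_2 = Z.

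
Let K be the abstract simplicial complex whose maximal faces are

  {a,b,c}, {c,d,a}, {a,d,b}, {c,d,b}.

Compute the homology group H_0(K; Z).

We work with the vertex ordering a < b < c < d. The simplices of K, each written with vertices in increasing order, are:

  0-simplices (4): a, b, c, d
  1-simplices (6): ab, ac, ad, bc, bd, cd
  2-simplices (4): abc, abd, acd, bcd

Hence C_0 ≅ Z^4, C_1 ≅ Z^6, C_2 ≅ Z^4.

The boundary map ∂_1: C_1 → C_0 is given by ∂[p,q] = [q] − [p].
As a 4×6 matrix over Z this has rank 3, with invariant factors (1,1,1).

The boundary map ∂_2: C_2 → C_1 sends each 2-simplex [p,q,r] to [q,r] − [p,r] + [p,q]. For instance
  ∂acd = cd − ad + ac,
  ∂abd = bd − ad + ab.
The 6×4 boundary matrix has rank 3 and Smith normal form diag(1,1,1).

Now H_k = ker ∂_k / im ∂_{k+1}, so:

  H_0: rank C_0 − rank ∂_1 = 4 − 3 = 1, and the invariant factors of ∂_1 are all 1, so H_0 = Z.

(K is a triangulation of the 2-sphere S^2.)

H_0 ≅ Z.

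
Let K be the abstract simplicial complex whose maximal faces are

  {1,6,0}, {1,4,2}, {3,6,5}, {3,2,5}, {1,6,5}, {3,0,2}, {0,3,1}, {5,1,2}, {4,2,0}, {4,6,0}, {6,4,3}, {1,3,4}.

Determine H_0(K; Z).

Take the total order 0 < 1 < 2 < 3 < 4 < 5 < 6 on the vertex set. Then K (dimension 2) consists of the simplices:

  0-simplices (7): [0], [1], [2], [3], [4], [5], [6]
  1-simplices (18): [0,1], [0,2], [0,3], [0,4], [0,6], [1,2], [1,3], [1,4], [1,5], [1,6], [2,3], [2,4], [2,5], [3,4], [3,5], [3,6], [4,6], [5,6]
  2-simplices (12): [0,1,3], [0,1,6], [0,2,3], [0,2,4], [0,4,6], [1,2,4], [1,2,5], [1,3,4], [1,5,6], [2,3,5], [3,4,6], [3,5,6]

giving chain groups C_0 ≅ Z^7, C_1 ≅ Z^18, C_2 ≅ Z^12.

Boundary ∂_1: C_1 → C_0 maps an edge to its endpoints' difference, ∂[p,q] = q − p.
The 7×18 boundary matrix has rank 6 and Smith normal form diag(1,1,1,1,1,1).

Boundary ∂_2: C_2 → C_1 acts by ∂[p,q,r] = [q,r] − [p,r] + [p,q]. For instance
  ∂[1,2,4] = [2,4] − [1,4] + [1,2],
  ∂[0,1,3] = [1,3] − [0,3] + [0,1].
The 18×12 boundary matrix has rank 12 and Smith normal form diag(1,1,1,1,1,1,1,1,1,1,1,2).

From H_k ≅ ker(∂_k) / im(∂_{k+1}) we obtain:

  H_0: rank C_0 − rank ∂_1 = 7 − 6 = 1, and the invariant factors of ∂_1 are all 1, so H_0 ≅ Z.

(K is a triangulation of the real projective plane RP^2.)

H_0 = Z.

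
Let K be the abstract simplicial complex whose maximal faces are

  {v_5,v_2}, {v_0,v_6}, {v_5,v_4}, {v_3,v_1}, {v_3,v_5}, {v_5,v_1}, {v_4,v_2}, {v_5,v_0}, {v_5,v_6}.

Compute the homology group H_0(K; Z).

H_0 = Z.

Fix the vertex order v_0 < v_1 < v_2 < v_3 < v_4 < v_5 < v_6 and write every simplex with vertices in increasing order. Then dim K = 1 and the simplices of K are:

  0-simplices (7): [v_0], [v_1], [v_2], [v_3], [v_4], [v_5], [v_6]
  1-simplices (9): [v_0,v_5], [v_0,v_6], [v_1,v_3], [v_1,v_5], [v_2,v_4], [v_2,v_5], [v_3,v_5], [v_4,v_5], [v_5,v_6]

so the chain groups are C_0 ≅ Z^7, C_1 ≅ Z^9.

Boundary ∂_1: C_1 → C_0 sends each edge [p,q] (with p < q) to q − p.
The resulting 7×9 matrix has rank 6, and its Smith normal form has invariant factors (1,1,1,1,1,1).

Computing H_k = (kernel of ∂_k) / (image of ∂_{k+1}):

  H_0: rank C_0 − rank ∂_1 = 7 − 6 = 1, and the invariant factors of ∂_1 are all 1, so H_0 ≅ Z.

(K is a triangulation of a wedge of 3 circles.)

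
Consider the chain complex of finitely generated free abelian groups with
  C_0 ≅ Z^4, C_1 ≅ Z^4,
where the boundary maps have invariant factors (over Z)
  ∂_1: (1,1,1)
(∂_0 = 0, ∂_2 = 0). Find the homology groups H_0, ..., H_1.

H_0: b_0 = 4 − 0 − 3 = 1; torsion from ∂_1 factors > 1: none. So H_0 = Z.
H_1: b_1 = 4 − 3 − 0 = 1; torsion from ∂_2 factors > 1: none. So H_1 = Z.

H_0 = Z,  H_1 = Z.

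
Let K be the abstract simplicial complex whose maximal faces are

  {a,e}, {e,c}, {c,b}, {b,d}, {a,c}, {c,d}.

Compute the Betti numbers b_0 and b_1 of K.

We work with the vertex ordering a < b < c < d < e. The simplices of K, each written with vertices in increasing order, are:

  0-simplices (5): a, b, c, d, e
  1-simplices (6): ac, ae, bc, bd, cd, ce

so the chain groups are C_0 ≅ Z^5, C_1 ≅ Z^6.

The boundary map ∂_1: C_1 → C_0 maps an edge to its endpoints' difference, ∂[p,q] = q − p. For instance
  ∂ac = c − a.
As a 5×6 matrix over Z this has rank 4, with invariant factors (1,1,1,1).

Now H_k = ker ∂_k / im ∂_{k+1}, so:

  H_0: rank C_0 − rank ∂_1 = 5 − 4 = 1, and the invariant factors of ∂_1 are all 1, so H_0 ≅ Z.
  H_1: rank ker ∂_1 − rank ∂_2 = (6 − 4) − 0 = 2, and there is no ∂_2, so H_1 ≅ Z^2.

As a check, the Euler characteristic is 5 − 6 = -1, which agrees with 1 − 2 = -1.

Hence the Betti numbers are b_0 = 1, b_1 = 2.

b_0 = 1, b_1 = 2.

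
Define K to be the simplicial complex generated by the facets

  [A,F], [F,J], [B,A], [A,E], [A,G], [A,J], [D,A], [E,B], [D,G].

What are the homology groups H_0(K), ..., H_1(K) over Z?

H_0 = Z,  H_1 = Z^3.

Order the vertices as A < B < D < E < F < G < J. Listing each simplex with vertices in this order, K has dimension 1 with simplices:

  0-simplices (7): A, B, D, E, F, G, J
  1-simplices (9): AB, AD, AE, AF, AG, AJ, BE, DG, FJ

giving chain groups C_0 ≅ Z^7, C_1 ≅ Z^9.

The boundary map ∂_1: C_1 → C_0 maps an edge to its endpoints' difference, ∂[p,q] = q − p. For instance
  ∂AG = G − A.
The resulting 7×9 matrix has rank 6, and its Smith normal form has invariant factors (1,1,1,1,1,1).

Computing H_k = (kernel of ∂_k) / (image of ∂_{k+1}):

  H_0: rank C_0 − rank ∂_1 = 7 − 6 = 1, and the invariant factors of ∂_1 are all 1, so H_0 = Z.
  H_1: rank ker ∂_1 − rank ∂_2 = (9 − 6) − 0 = 3, and there is no ∂_2, so H_1 = Z^3.

(K is a triangulation of a wedge of 3 circles.)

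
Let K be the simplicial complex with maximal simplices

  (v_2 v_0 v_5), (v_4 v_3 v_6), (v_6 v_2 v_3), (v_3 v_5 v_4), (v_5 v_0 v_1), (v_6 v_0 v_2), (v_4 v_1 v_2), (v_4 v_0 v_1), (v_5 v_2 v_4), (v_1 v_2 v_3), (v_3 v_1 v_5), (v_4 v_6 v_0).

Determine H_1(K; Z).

K has 7 vertices, 18 edges, 12 triangles.
rank ∂_1 = 6, rank ∂_2 = 12 ⇒ b_1 = 18 − 6 − 12 = 0; ∂_2 has invariant factor(s) [2] giving torsion. So H_1 = Z/2.

H_1 ≅ Z/2.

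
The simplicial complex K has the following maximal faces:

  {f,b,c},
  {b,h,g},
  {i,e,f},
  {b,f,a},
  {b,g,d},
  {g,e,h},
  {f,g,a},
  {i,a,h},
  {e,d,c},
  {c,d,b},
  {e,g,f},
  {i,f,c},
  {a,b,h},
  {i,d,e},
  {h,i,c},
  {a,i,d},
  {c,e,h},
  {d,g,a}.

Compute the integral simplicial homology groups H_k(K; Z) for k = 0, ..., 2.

Take the total order a < b < c < d < e < f < g < h < i on the vertex set. Then K (dimension 2) consists of the simplices:

  0-simplices (9): a, b, c, d, e, f, g, h, i
  1-simplices (27): ab, ad, af, ag, ah, ai, bc, bd, bf, bg, bh, cd, ce, cf, ch, ci, de, dg, di, ef, eg, eh, ei, fg, fi, gh, hi
  2-simplices (18): abf, abh, adg, adi, afg, ahi, bcd, bcf, bdg, bgh, cde, ceh, cfi, chi, dei, efg, efi, egh

Hence C_0 ≅ Z^9, C_1 ≅ Z^27, C_2 ≅ Z^18.

The boundary map ∂_1: C_1 → C_0 maps an edge to its endpoints' difference, ∂[p,q] = q − p. For instance
  ∂bc = c − b.
The 9×27 boundary matrix has rank 8 and Smith normal form diag(1,1,1,1,1,1,1,1).

∂_2: C_2 → C_1 maps a triangle to the signed sum of its edges. For instance
  ∂abf = bf − af + ab,
  ∂cfi = fi − ci + cf.
This gives a 27×18 integer matrix of rank 18; reducing to Smith normal form yields diagonal entries (1,1,1,1,1,1,1,1,1,1,1,1,1,1,1,1,1,2).

Now H_k = ker ∂_k / im ∂_{k+1}, so:

  H_0: rank C_0 − rank ∂_1 = 9 − 8 = 1, and the invariant factors of ∂_1 are all 1, so H_0 = Z.
  H_1: rank ker ∂_1 − rank ∂_2 = (27 − 8) − 18 = 1, and ∂_2 has invariant factor 2 > 1, so H_1 = Z ⊕ Z/2Z.
  H_2: rank ker ∂_2 − rank ∂_3 = (18 − 18) − 0 = 0, and there is no ∂_3, so H_2 = 0.

(K is a triangulation of the Klein bottle.)

H_0 = Z,  H_1 = Z ⊕ Z/2Z,  H_2 = 0.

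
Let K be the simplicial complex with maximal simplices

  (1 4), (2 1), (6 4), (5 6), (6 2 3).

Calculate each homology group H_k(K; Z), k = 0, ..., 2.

H_0 = Z,  H_1 = Z,  H_2 = 0.

Take the total order 1 < 2 < 3 < 4 < 5 < 6 on the vertex set. Then K (dimension 2) consists of the simplices:

  0-simplices (6): [1], [2], [3], [4], [5], [6]
  1-simplices (7): [1,2], [1,4], [2,3], [2,6], [3,6], [4,6], [5,6]
  2-simplices (1): [2,3,6]

so the chain groups are C_0 ≅ Z^6, C_1 ≅ Z^7, C_2 ≅ Z^1.

The boundary map ∂_1: C_1 → C_0 sends each edge [p,q] (with p < q) to q − p.
The 6×7 boundary matrix has rank 5 and Smith normal form diag(1,1,1,1,1).

∂_2: C_2 → C_1 acts by ∂[p,q,r] = [q,r] − [p,r] + [p,q]. For instance
  ∂[2,3,6] = [3,6] − [2,6] + [2,3].
This gives a 7×1 integer matrix of rank 1; reducing to Smith normal form yields diagonal entries (1).

Reading off H_k = ker ∂_k / im ∂_{k+1}:

  H_0: rank C_0 − rank ∂_1 = 6 − 5 = 1, and the invariant factors of ∂_1 are all 1, so H_0 ≅ Z.
  H_1: rank ker ∂_1 − rank ∂_2 = (7 − 5) − 1 = 1, and the invariant factors of ∂_2 are all 1, so H_1 ≅ Z.
  H_2: rank ker ∂_2 − rank ∂_3 = (1 − 1) − 0 = 0, and there is no ∂_3, so H_2 ≅ 0.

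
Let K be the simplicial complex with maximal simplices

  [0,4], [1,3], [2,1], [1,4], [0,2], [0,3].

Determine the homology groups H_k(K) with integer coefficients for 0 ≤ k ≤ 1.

Order the vertices as 0 < 1 < 2 < 3 < 4. Listing each simplex with vertices in this order, K has dimension 1 with simplices:

  0-simplices (5): [0], [1], [2], [3], [4]
  1-simplices (6): [0,2], [0,3], [0,4], [1,2], [1,3], [1,4]

so the chain groups are C_0 ≅ Z^5, C_1 ≅ Z^6.

Boundary ∂_1: C_1 → C_0 maps an edge to its endpoints' difference, ∂[p,q] = q − p.
As a 5×6 matrix over Z this has rank 4, with invariant factors (1,1,1,1).

Computing H_k = (kernel of ∂_k) / (image of ∂_{k+1}):

  H_0: rank C_0 − rank ∂_1 = 5 − 4 = 1, and the invariant factors of ∂_1 are all 1, so H_0 = Z.
  H_1: rank ker ∂_1 − rank ∂_2 = (6 − 4) − 0 = 2, and there is no ∂_2, so H_1 = Z^2.

H_0 ≅ Z,  H_1 ≅ Z^2.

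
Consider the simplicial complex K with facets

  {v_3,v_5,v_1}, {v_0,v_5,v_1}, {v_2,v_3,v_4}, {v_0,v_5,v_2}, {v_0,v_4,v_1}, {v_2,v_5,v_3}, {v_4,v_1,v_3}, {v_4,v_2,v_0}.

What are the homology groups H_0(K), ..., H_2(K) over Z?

Take the total order v_0 < v_1 < v_2 < v_3 < v_4 < v_5 on the vertex set. Then K (dimension 2) consists of the simplices:

  0-simplices (6): [v_0], [v_1], [v_2], [v_3], [v_4], [v_5]
  1-simplices (12): [v_0,v_1], [v_0,v_2], [v_0,v_4], [v_0,v_5], [v_1,v_3], [v_1,v_4], [v_1,v_5], [v_2,v_3], [v_2,v_4], [v_2,v_5], [v_3,v_4], [v_3,v_5]
  2-simplices (8): [v_0,v_1,v_4], [v_0,v_1,v_5], [v_0,v_2,v_4], [v_0,v_2,v_5], [v_1,v_3,v_4], [v_1,v_3,v_5], [v_2,v_3,v_4], [v_2,v_3,v_5]

Hence C_0 ≅ Z^6, C_1 ≅ Z^12, C_2 ≅ Z^8.

∂_1: C_1 → C_0 maps an edge to its endpoints' difference, ∂[p,q] = q − p. For instance
  ∂[v_0,v_1] = [v_1] − [v_0].
The resulting 6×12 matrix has rank 5, and its Smith normal form has invariant factors (1,1,1,1,1).

Boundary ∂_2: C_2 → C_1 maps a triangle to the signed sum of its edges. For instance
  ∂[v_0,v_1,v_5] = [v_1,v_5] − [v_0,v_5] + [v_0,v_1],
  ∂[v_1,v_3,v_4] = [v_3,v_4] − [v_1,v_4] + [v_1,v_3].
The resulting 12×8 matrix has rank 7, and its Smith normal form has invariant factors (1,1,1,1,1,1,1).

Computing H_k = (kernel of ∂_k) / (image of ∂_{k+1}):

  H_0: rank C_0 − rank ∂_1 = 6 − 5 = 1, and the invariant factors of ∂_1 are all 1, so H_0 = Z.
  H_1: rank ker ∂_1 − rank ∂_2 = (12 − 5) − 7 = 0, and the invariant factors of ∂_2 are all 1, so H_1 = 0.
  H_2: rank ker ∂_2 − rank ∂_3 = (8 − 7) − 0 = 1, and there is no ∂_3, so H_2 = Z.

As a check, the Euler characteristic is 6 − 12 + 8 = 2, which agrees with 1 − 0 + 1 = 2.

H_0 ≅ Z,  H_1 = 0,  H_2 ≅ Z.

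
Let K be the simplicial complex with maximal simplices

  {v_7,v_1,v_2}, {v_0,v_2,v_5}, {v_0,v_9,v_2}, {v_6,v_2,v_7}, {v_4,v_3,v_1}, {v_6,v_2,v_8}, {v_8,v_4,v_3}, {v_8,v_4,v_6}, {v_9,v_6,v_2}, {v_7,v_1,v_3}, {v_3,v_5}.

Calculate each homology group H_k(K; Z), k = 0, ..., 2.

H_0 = Z,  H_1 = Z^2,  H_2 = 0.

K has 10 vertices, 21 edges, 10 triangles.
rank ∂_0 = 0, rank ∂_1 = 9 ⇒ b_0 = 10 − 0 − 9 = 1; all invariant factors of ∂_1 are 1 so no torsion. So H_0 ≅ Z.
rank ∂_1 = 9, rank ∂_2 = 10 ⇒ b_1 = 21 − 9 − 10 = 2; all invariant factors of ∂_2 are 1 so no torsion. So H_1 ≅ Z^2.
rank ∂_2 = 10, rank ∂_3 = 0 ⇒ b_2 = 10 − 10 − 0 = 0. So H_2 ≅ 0.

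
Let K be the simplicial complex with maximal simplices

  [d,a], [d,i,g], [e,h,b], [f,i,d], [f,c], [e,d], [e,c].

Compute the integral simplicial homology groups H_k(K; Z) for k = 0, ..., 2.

We work with the vertex ordering a < b < c < d < e < f < g < h < i. The simplices of K, each written with vertices in increasing order, are:

  0-simplices (9): a, b, c, d, e, f, g, h, i
  1-simplices (12): ad, be, bh, ce, cf, de, df, dg, di, eh, fi, gi
  2-simplices (3): beh, dfi, dgi

Hence C_0 ≅ Z^9, C_1 ≅ Z^12, C_2 ≅ Z^3.

∂_1: C_1 → C_0 sends each edge [p,q] (with p < q) to q − p.
The 9×12 boundary matrix has rank 8 and Smith normal form diag(1,1,1,1,1,1,1,1).

Boundary ∂_2: C_2 → C_1 acts by ∂[p,q,r] = [q,r] − [p,r] + [p,q]. For instance
  ∂beh = eh − bh + be,
  ∂dgi = gi − di + dg.
This gives a 12×3 integer matrix of rank 3; reducing to Smith normal form yields diagonal entries (1,1,1).

Now H_k = ker ∂_k / im ∂_{k+1}, so:

  H_0: rank C_0 − rank ∂_1 = 9 − 8 = 1, and the invariant factors of ∂_1 are all 1, so H_0 ≅ Z.
  H_1: rank ker ∂_1 − rank ∂_2 = (12 − 8) − 3 = 1, and the invariant factors of ∂_2 are all 1, so H_1 ≅ Z.
  H_2: rank ker ∂_2 − rank ∂_3 = (3 − 3) − 0 = 0, and there is no ∂_3, so H_2 ≅ 0.

As a check, the Euler characteristic is 9 − 12 + 3 = 0, which agrees with 1 − 1 + 0 = 0.

H_0 = Z,  H_1 = Z,  H_2 = 0.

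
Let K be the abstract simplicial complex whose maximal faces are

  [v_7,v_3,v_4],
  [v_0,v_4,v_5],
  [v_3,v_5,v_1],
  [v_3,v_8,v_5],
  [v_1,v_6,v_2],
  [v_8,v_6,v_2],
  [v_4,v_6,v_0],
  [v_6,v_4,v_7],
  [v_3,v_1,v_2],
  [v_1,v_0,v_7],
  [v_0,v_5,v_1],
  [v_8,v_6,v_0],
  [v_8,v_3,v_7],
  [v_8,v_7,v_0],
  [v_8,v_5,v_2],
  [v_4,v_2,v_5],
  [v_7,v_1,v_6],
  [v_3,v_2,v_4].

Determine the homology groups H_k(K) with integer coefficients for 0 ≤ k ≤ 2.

H_0 ≅ Z,  H_1 ≅ Z ⊕ Z/2Z,  H_2 = 0.

Take the total order v_0 < v_1 < v_2 < v_3 < v_4 < v_5 < v_6 < v_7 < v_8 on the vertex set. Then K (dimension 2) consists of the simplices:

  0-simplices (9): [v_0], [v_1], [v_2], [v_3], [v_4], [v_5], [v_6], [v_7], [v_8]
  1-simplices (27): (27 of them)
  2-simplices (18): (18 of them)

so the chain groups are C_0 ≅ Z^9, C_1 ≅ Z^27, C_2 ≅ Z^18.

∂_1: C_1 → C_0 maps an edge to its endpoints' difference, ∂[p,q] = q − p.
The 9×27 boundary matrix has rank 8 and Smith normal form diag(1,1,1,1,1,1,1,1).

∂_2: C_2 → C_1 sends each 2-simplex [p,q,r] to [q,r] − [p,r] + [p,q]. For instance
  ∂[v_1,v_3,v_5] = [v_3,v_5] − [v_1,v_5] + [v_1,v_3],
  ∂[v_0,v_4,v_5] = [v_4,v_5] − [v_0,v_5] + [v_0,v_4].
This gives a 27×18 integer matrix of rank 18; reducing to Smith normal form yields diagonal entries (1,1,1,1,1,1,1,1,1,1,1,1,1,1,1,1,1,2).

From H_k ≅ ker(∂_k) / im(∂_{k+1}) we obtain:

  H_0: rank C_0 − rank ∂_1 = 9 − 8 = 1, and the invariant factors of ∂_1 are all 1, so H_0 ≅ Z.
  H_1: rank ker ∂_1 − rank ∂_2 = (27 − 8) − 18 = 1, and ∂_2 has invariant factor 2 > 1, so H_1 ≅ Z ⊕ Z/2Z.
  H_2: rank ker ∂_2 − rank ∂_3 = (18 − 18) − 0 = 0, and there is no ∂_3, so H_2 ≅ 0.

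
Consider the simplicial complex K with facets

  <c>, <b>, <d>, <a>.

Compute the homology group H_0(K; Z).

H_0 ≅ Z^4.

Fix the vertex order a < b < c < d and write every simplex with vertices in increasing order. Then dim K = 0 and the simplices of K are:

  0-simplices (4): a, b, c, d

Hence C_0 ≅ Z^4.

Computing H_k = (kernel of ∂_k) / (image of ∂_{k+1}):

  H_0: rank C_0 − rank ∂_1 = 4 − 0 = 4, and there is no ∂_1, so H_0 ≅ Z^4.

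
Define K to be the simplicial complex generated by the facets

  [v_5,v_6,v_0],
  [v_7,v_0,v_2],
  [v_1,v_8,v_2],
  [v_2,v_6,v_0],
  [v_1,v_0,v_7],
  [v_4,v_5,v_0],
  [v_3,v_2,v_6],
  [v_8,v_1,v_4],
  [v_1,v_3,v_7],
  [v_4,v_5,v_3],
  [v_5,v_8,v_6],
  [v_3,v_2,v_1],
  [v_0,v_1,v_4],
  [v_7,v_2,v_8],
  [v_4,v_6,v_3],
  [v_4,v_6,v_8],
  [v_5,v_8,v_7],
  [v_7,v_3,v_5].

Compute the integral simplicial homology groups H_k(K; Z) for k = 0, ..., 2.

H_0 = Z,  H_1 = Z ⊕ Z/2Z,  H_2 = 0.

Take the total order v_0 < v_1 < v_2 < v_3 < v_4 < v_5 < v_6 < v_7 < v_8 on the vertex set. Then K (dimension 2) consists of the simplices:

  0-simplices (9): [v_0], [v_1], [v_2], [v_3], [v_4], [v_5], [v_6], [v_7], [v_8]
  1-simplices (27): (27 of them)
  2-simplices (18): (18 of them)

Hence C_0 ≅ Z^9, C_1 ≅ Z^27, C_2 ≅ Z^18.

∂_1: C_1 → C_0 sends each edge [p,q] (with p < q) to q − p.
This gives a 9×27 integer matrix of rank 8; reducing to Smith normal form yields diagonal entries (1,1,1,1,1,1,1,1).

The boundary map ∂_2: C_2 → C_1 acts by ∂[p,q,r] = [q,r] − [p,r] + [p,q]. For instance
  ∂[v_1,v_2,v_8] = [v_2,v_8] − [v_1,v_8] + [v_1,v_2],
  ∂[v_3,v_4,v_6] = [v_4,v_6] − [v_3,v_6] + [v_3,v_4].
This gives a 27×18 integer matrix of rank 18; reducing to Smith normal form yields diagonal entries (1,1,1,1,1,1,1,1,1,1,1,1,1,1,1,1,1,2).

Reading off H_k = ker ∂_k / im ∂_{k+1}:

  H_0: rank C_0 − rank ∂_1 = 9 − 8 = 1, and the invariant factors of ∂_1 are all 1, so H_0 = Z.
  H_1: rank ker ∂_1 − rank ∂_2 = (27 − 8) − 18 = 1, and ∂_2 has invariant factor 2 > 1, so H_1 = Z ⊕ Z/2Z.
  H_2: rank ker ∂_2 − rank ∂_3 = (18 − 18) − 0 = 0, and there is no ∂_3, so H_2 = 0.

As a check, the Euler characteristic is 9 − 27 + 18 = 0, which agrees with 1 − 1 + 0 = 0.
(K is a triangulation of the Klein bottle.)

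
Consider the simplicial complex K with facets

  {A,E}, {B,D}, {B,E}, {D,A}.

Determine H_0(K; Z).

H_0 ≅ Z.

K has 4 vertices, 4 edges.
rank ∂_0 = 0, rank ∂_1 = 3 ⇒ b_0 = 4 − 0 − 3 = 1; all invariant factors of ∂_1 are 1 so no torsion. So H_0 = Z.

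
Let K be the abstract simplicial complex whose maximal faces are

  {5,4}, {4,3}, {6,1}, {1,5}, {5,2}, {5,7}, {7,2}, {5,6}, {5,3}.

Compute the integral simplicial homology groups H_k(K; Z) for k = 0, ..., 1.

Take the total order 1 < 2 < 3 < 4 < 5 < 6 < 7 on the vertex set. Then K (dimension 1) consists of the simplices:

  0-simplices (7): [1], [2], [3], [4], [5], [6], [7]
  1-simplices (9): [1,5], [1,6], [2,5], [2,7], [3,4], [3,5], [4,5], [5,6], [5,7]

giving chain groups C_0 ≅ Z^7, C_1 ≅ Z^9.

Boundary ∂_1: C_1 → C_0 sends each edge [p,q] (with p < q) to q − p.
The 7×9 boundary matrix has rank 6 and Smith normal form diag(1,1,1,1,1,1).

Now H_k = ker ∂_k / im ∂_{k+1}, so:

  H_0: rank C_0 − rank ∂_1 = 7 − 6 = 1, and the invariant factors of ∂_1 are all 1, so H_0 ≅ Z.
  H_1: rank ker ∂_1 − rank ∂_2 = (9 − 6) − 0 = 3, and there is no ∂_2, so H_1 ≅ Z^3.

H_0 = Z,  H_1 = Z^3.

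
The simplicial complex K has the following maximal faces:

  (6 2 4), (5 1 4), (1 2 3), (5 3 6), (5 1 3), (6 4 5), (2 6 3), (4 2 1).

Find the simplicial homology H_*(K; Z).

H_0 ≅ Z,  H_1 = 0,  H_2 ≅ Z.

Fix the vertex order 1 < 2 < 3 < 4 < 5 < 6 and write every simplex with vertices in increasing order. Then dim K = 2 and the simplices of K are:

  0-simplices (6): [1], [2], [3], [4], [5], [6]
  1-simplices (12): [1,2], [1,3], [1,4], [1,5], [2,3], [2,4], [2,6], [3,5], [3,6], [4,5], [4,6], [5,6]
  2-simplices (8): [1,2,3], [1,2,4], [1,3,5], [1,4,5], [2,3,6], [2,4,6], [3,5,6], [4,5,6]

Hence C_0 ≅ Z^6, C_1 ≅ Z^12, C_2 ≅ Z^8.

Boundary ∂_1: C_1 → C_0 is given by ∂[p,q] = [q] − [p]. For instance
  ∂[2,6] = [6] − [2].
The resulting 6×12 matrix has rank 5, and its Smith normal form has invariant factors (1,1,1,1,1).

The boundary map ∂_2: C_2 → C_1 sends each 2-simplex [p,q,r] to [q,r] − [p,r] + [p,q]. For instance
  ∂[1,4,5] = [4,5] − [1,5] + [1,4],
  ∂[1,2,4] = [2,4] − [1,4] + [1,2].
The resulting 12×8 matrix has rank 7, and its Smith normal form has invariant factors (1,1,1,1,1,1,1).

From H_k ≅ ker(∂_k) / im(∂_{k+1}) we obtain:

  H_0: rank C_0 − rank ∂_1 = 6 − 5 = 1, and the invariant factors of ∂_1 are all 1, so H_0 = Z.
  H_1: rank ker ∂_1 − rank ∂_2 = (12 − 5) − 7 = 0, and the invariant factors of ∂_2 are all 1, so H_1 = 0.
  H_2: rank ker ∂_2 − rank ∂_3 = (8 − 7) − 0 = 1, and there is no ∂_3, so H_2 = Z.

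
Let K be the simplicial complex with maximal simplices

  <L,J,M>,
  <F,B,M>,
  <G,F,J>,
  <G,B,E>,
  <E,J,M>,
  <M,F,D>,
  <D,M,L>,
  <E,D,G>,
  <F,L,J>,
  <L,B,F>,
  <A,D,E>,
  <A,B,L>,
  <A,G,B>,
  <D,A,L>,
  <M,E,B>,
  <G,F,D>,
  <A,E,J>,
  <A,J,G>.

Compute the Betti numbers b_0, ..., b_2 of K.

Order the vertices as A < B < D < E < F < G < J < L < M. Listing each simplex with vertices in this order, K has dimension 2 with simplices:

  0-simplices (9): A, B, D, E, F, G, J, L, M
  1-simplices (27): AB, AD, AE, AG, AJ, AL, BE, BF, BG, BL, BM, DE, DF, DG, DL, DM, EG, EJ, EM, FG, FJ, FL, FM, GJ, JL, JM, LM
  2-simplices (18): ABG, ABL, ADE, ADL, AEJ, AGJ, BEG, BEM, BFL, BFM, DEG, DFG, DFM, DLM, EJM, FGJ, FJL, JLM

Hence C_0 ≅ Z^9, C_1 ≅ Z^27, C_2 ≅ Z^18.

Boundary ∂_1: C_1 → C_0 maps an edge to its endpoints' difference, ∂[p,q] = q − p. For instance
  ∂JL = L − J.
This gives a 9×27 integer matrix of rank 8; reducing to Smith normal form yields diagonal entries (1,1,1,1,1,1,1,1).

The boundary map ∂_2: C_2 → C_1 acts by ∂[p,q,r] = [q,r] − [p,r] + [p,q]. For instance
  ∂ABG = BG − AG + AB,
  ∂BEM = EM − BM + BE.
The resulting 27×18 matrix has rank 18, and its Smith normal form has invariant factors (1,1,1,1,1,1,1,1,1,1,1,1,1,1,1,1,1,2).

Now H_k = ker ∂_k / im ∂_{k+1}, so:

  H_0: rank C_0 − rank ∂_1 = 9 − 8 = 1, and the invariant factors of ∂_1 are all 1, so H_0 ≅ Z.
  H_1: rank ker ∂_1 − rank ∂_2 = (27 − 8) − 18 = 1, and ∂_2 has invariant factor 2 > 1, so H_1 ≅ Z ⊕ Z_2.
  H_2: rank ker ∂_2 − rank ∂_3 = (18 − 18) − 0 = 0, and there is no ∂_3, so H_2 ≅ 0.

(K is a triangulation of the Klein bottle.)

Hence the Betti numbers are b_0 = 1, b_1 = 1, b_2 = 0.

b_0 = 1, b_1 = 1, b_2 = 0.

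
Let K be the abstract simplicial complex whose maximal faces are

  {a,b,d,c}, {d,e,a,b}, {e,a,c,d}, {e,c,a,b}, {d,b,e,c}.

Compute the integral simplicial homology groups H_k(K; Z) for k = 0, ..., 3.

We work with the vertex ordering a < b < c < d < e. The simplices of K, each written with vertices in increasing order, are:

  0-simplices (5): a, b, c, d, e
  1-simplices (10): ab, ac, ad, ae, bc, bd, be, cd, ce, de
  2-simplices (10): abc, abd, abe, acd, ace, ade, bcd, bce, bde, cde
  3-simplices (5): abcd, abce, abde, acde, bcde

so the chain groups are C_0 ≅ Z^5, C_1 ≅ Z^10, C_2 ≅ Z^10, C_3 ≅ Z^5.

Boundary ∂_1: C_1 → C_0 maps an edge to its endpoints' difference, ∂[p,q] = q − p. For instance
  ∂ae = e − a.
As a 5×10 matrix over Z this has rank 4, with invariant factors (1,1,1,1).

∂_2: C_2 → C_1 maps a triangle to the signed sum of its edges. For instance
  ∂bce = ce − be + bc,
  ∂cde = de − ce + cd.
The 10×10 boundary matrix has rank 6 and Smith normal form diag(1,1,1,1,1,1).

∂_3: C_3 → C_2 sends each 3-simplex σ to the alternating sum Σ_i (−1)^i (σ with its i-th vertex removed). For instance
  ∂acde = cde − ade + ace − acd,
  ∂bcde = cde − bde + bce − bcd.
As a 10×5 matrix over Z this has rank 4, with invariant factors (1,1,1,1).

Computing H_k = (kernel of ∂_k) / (image of ∂_{k+1}):

  H_0: rank C_0 − rank ∂_1 = 5 − 4 = 1, and the invariant factors of ∂_1 are all 1, so H_0 = Z.
  H_1: rank ker ∂_1 − rank ∂_2 = (10 − 4) − 6 = 0, and the invariant factors of ∂_2 are all 1, so H_1 = 0.
  H_2: rank ker ∂_2 − rank ∂_3 = (10 − 6) − 4 = 0, and the invariant factors of ∂_3 are all 1, so H_2 = 0.
  H_3: rank ker ∂_3 − rank ∂_4 = (5 − 4) − 0 = 1, and there is no ∂_4, so H_3 = Z.

H_0 = Z,  H_1 = 0,  H_2 = 0,  H_3 = Z.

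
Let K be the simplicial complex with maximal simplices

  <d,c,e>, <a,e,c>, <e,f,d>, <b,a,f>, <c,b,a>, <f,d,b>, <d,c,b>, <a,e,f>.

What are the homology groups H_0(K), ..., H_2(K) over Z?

K has 6 vertices, 12 edges, 8 triangles.
rank ∂_0 = 0, rank ∂_1 = 5 ⇒ b_0 = 6 − 0 − 5 = 1; all invariant factors of ∂_1 are 1 so no torsion. So H_0 ≅ Z.
rank ∂_1 = 5, rank ∂_2 = 7 ⇒ b_1 = 12 − 5 − 7 = 0; all invariant factors of ∂_2 are 1 so no torsion. So H_1 ≅ 0.
rank ∂_2 = 7, rank ∂_3 = 0 ⇒ b_2 = 8 − 7 − 0 = 1. So H_2 ≅ Z.

H_0 ≅ Z,  H_1 = 0,  H_2 ≅ Z.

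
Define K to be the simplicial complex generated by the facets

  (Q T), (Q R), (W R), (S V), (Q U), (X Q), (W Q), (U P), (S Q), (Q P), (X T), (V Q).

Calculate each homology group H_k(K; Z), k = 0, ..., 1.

H_0 = Z,  H_1 = Z^4.

Take the total order P < Q < R < S < T < U < V < W < X on the vertex set. Then K (dimension 1) consists of the simplices:

  0-simplices (9): P, Q, R, S, T, U, V, W, X
  1-simplices (12): PQ, PU, QR, QS, QT, QU, QV, QW, QX, RW, SV, TX

so the chain groups are C_0 ≅ Z^9, C_1 ≅ Z^12.

Boundary ∂_1: C_1 → C_0 maps an edge to its endpoints' difference, ∂[p,q] = q − p.
As a 9×12 matrix over Z this has rank 8, with invariant factors (1,1,1,1,1,1,1,1).

Reading off H_k = ker ∂_k / im ∂_{k+1}:

  H_0: rank C_0 − rank ∂_1 = 9 − 8 = 1, and the invariant factors of ∂_1 are all 1, so H_0 ≅ Z.
  H_1: rank ker ∂_1 − rank ∂_2 = (12 − 8) − 0 = 4, and there is no ∂_2, so H_1 ≅ Z^4.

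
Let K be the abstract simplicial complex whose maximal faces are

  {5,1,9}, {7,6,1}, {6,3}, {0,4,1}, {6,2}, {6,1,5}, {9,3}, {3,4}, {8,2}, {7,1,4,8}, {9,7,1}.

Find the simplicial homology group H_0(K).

H_0 = Z.

We work with the vertex ordering 0 < 1 < 2 < 3 < 4 < 5 < 6 < 7 < 8 < 9. The simplices of K, each written with vertices in increasing order, are:

  0-simplices (10): [0], [1], [2], [3], [4], [5], [6], [7], [8], [9]
  1-simplices (20): [0,1], [0,4], [1,4], [1,5], [1,6], [1,7], [1,8], [1,9], [2,6], [2,8], [3,4], [3,6], [3,9], [4,7], [4,8], [5,6], [5,9], [6,7], [7,8], [7,9]
  2-simplices (9): [0,1,4], [1,4,7], [1,4,8], [1,5,6], [1,5,9], [1,6,7], [1,7,8], [1,7,9], [4,7,8]
  3-simplices (1): [1,4,7,8]

giving chain groups C_0 ≅ Z^10, C_1 ≅ Z^20, C_2 ≅ Z^9, C_3 ≅ Z^1.

Boundary ∂_1: C_1 → C_0 is given by ∂[p,q] = [q] − [p]. For instance
  ∂[5,9] = [9] − [5].
As a 10×20 matrix over Z this has rank 9, with invariant factors (1,1,1,1,1,1,1,1,1).

Boundary ∂_2: C_2 → C_1 maps a triangle to the signed sum of its edges. For instance
  ∂[1,4,7] = [4,7] − [1,7] + [1,4],
  ∂[1,7,9] = [7,9] − [1,9] + [1,7].
The resulting 20×9 matrix has rank 8, and its Smith normal form has invariant factors (1,1,1,1,1,1,1,1).

∂_3: C_3 → C_2 sends each 3-simplex σ to the alternating sum Σ_i (−1)^i (σ with its i-th vertex removed). For instance
  ∂[1,4,7,8] = [4,7,8] − [1,7,8] + [1,4,8] − [1,4,7].
As a 9×1 matrix over Z this has rank 1, with invariant factors (1).

Computing H_k = (kernel of ∂_k) / (image of ∂_{k+1}):

  H_0: rank C_0 − rank ∂_1 = 10 − 9 = 1, and the invariant factors of ∂_1 are all 1, so H_0 = Z.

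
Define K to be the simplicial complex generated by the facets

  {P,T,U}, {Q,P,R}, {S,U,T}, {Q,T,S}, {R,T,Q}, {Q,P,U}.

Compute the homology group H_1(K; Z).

H_1 = Z.

Order the vertices as P < Q < R < S < T < U. Listing each simplex with vertices in this order, K has dimension 2 with simplices:

  0-simplices (6): P, Q, R, S, T, U
  1-simplices (12): PQ, PR, PT, PU, QR, QS, QT, QU, RT, ST, SU, TU
  2-simplices (6): PQR, PQU, PTU, QRT, QST, STU

so the chain groups are C_0 ≅ Z^6, C_1 ≅ Z^12, C_2 ≅ Z^6.

The boundary map ∂_1: C_1 → C_0 is given by ∂[p,q] = [q] − [p]. For instance
  ∂RT = T − R.
As a 6×12 matrix over Z this has rank 5, with invariant factors (1,1,1,1,1).

∂_2: C_2 → C_1 maps a triangle to the signed sum of its edges. For instance
  ∂QST = ST − QT + QS,
  ∂STU = TU − SU + ST.
As a 12×6 matrix over Z this has rank 6, with invariant factors (1,1,1,1,1,1).

Now H_k = ker ∂_k / im ∂_{k+1}, so:

  H_1: rank ker ∂_1 − rank ∂_2 = (12 − 5) − 6 = 1, and the invariant factors of ∂_2 are all 1, so H_1 = Z.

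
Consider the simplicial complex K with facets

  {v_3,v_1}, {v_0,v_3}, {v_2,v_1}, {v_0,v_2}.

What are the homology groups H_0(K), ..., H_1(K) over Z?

We work with the vertex ordering v_0 < v_1 < v_2 < v_3. The simplices of K, each written with vertices in increasing order, are:

  0-simplices (4): [v_0], [v_1], [v_2], [v_3]
  1-simplices (4): [v_0,v_2], [v_0,v_3], [v_1,v_2], [v_1,v_3]

so the chain groups are C_0 ≅ Z^4, C_1 ≅ Z^4.

∂_1: C_1 → C_0 is given by ∂[p,q] = [q] − [p].
This gives a 4×4 integer matrix of rank 3; reducing to Smith normal form yields diagonal entries (1,1,1).

Now H_k = ker ∂_k / im ∂_{k+1}, so:

  H_0: rank C_0 − rank ∂_1 = 4 − 3 = 1, and the invariant factors of ∂_1 are all 1, so H_0 ≅ Z.
  H_1: rank ker ∂_1 − rank ∂_2 = (4 − 3) − 0 = 1, and there is no ∂_2, so H_1 ≅ Z.

As a check, the Euler characteristic is 4 − 4 = 0, which agrees with 1 − 1 = 0.
(K is a triangulation of the circle S^1.)

H_0 = Z,  H_1 = Z.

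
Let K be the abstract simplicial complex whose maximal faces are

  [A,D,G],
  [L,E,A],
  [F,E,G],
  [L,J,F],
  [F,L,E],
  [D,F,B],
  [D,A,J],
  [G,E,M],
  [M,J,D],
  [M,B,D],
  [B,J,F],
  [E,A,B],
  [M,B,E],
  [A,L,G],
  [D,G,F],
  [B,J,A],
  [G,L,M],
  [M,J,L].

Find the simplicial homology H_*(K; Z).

H_0 = Z,  H_1 = Z ⊕ Z/2,  H_2 = 0.

We work with the vertex ordering A < B < D < E < F < G < J < L < M. The simplices of K, each written with vertices in increasing order, are:

  0-simplices (9): A, B, D, E, F, G, J, L, M
  1-simplices (27): AB, AD, AE, AG, AJ, AL, BD, BE, BF, BJ, BM, DF, DG, DJ, DM, EF, EG, EL, EM, FG, FJ, FL, GL, GM, JL, JM, LM
  2-simplices (18): ABE, ABJ, ADG, ADJ, AEL, AGL, BDF, BDM, BEM, BFJ, DFG, DJM, EFG, EFL, EGM, FJL, GLM, JLM

giving chain groups C_0 ≅ Z^9, C_1 ≅ Z^27, C_2 ≅ Z^18.

Boundary ∂_1: C_1 → C_0 is given by ∂[p,q] = [q] − [p].
As a 9×27 matrix over Z this has rank 8, with invariant factors (1,1,1,1,1,1,1,1).

Boundary ∂_2: C_2 → C_1 sends each 2-simplex [p,q,r] to [q,r] − [p,r] + [p,q]. For instance
  ∂BFJ = FJ − BJ + BF,
  ∂ABE = BE − AE + AB.
As a 27×18 matrix over Z this has rank 18, with invariant factors (1,1,1,1,1,1,1,1,1,1,1,1,1,1,1,1,1,2).

Reading off H_k = ker ∂_k / im ∂_{k+1}:

  H_0: rank C_0 − rank ∂_1 = 9 − 8 = 1, and the invariant factors of ∂_1 are all 1, so H_0 ≅ Z.
  H_1: rank ker ∂_1 − rank ∂_2 = (27 − 8) − 18 = 1, and ∂_2 has invariant factor 2 > 1, so H_1 ≅ Z ⊕ Z/2.
  H_2: rank ker ∂_2 − rank ∂_3 = (18 − 18) − 0 = 0, and there is no ∂_3, so H_2 ≅ 0.

As a check, the Euler characteristic is 9 − 27 + 18 = 0, which agrees with 1 − 1 + 0 = 0.
(K is a triangulation of the Klein bottle.)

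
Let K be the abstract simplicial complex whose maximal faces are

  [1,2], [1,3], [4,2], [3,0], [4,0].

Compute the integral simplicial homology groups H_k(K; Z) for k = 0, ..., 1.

Take the total order 0 < 1 < 2 < 3 < 4 on the vertex set. Then K (dimension 1) consists of the simplices:

  0-simplices (5): [0], [1], [2], [3], [4]
  1-simplices (5): [0,3], [0,4], [1,2], [1,3], [2,4]

Hence C_0 ≅ Z^5, C_1 ≅ Z^5.

The boundary map ∂_1: C_1 → C_0 is given by ∂[p,q] = [q] − [p].
This gives a 5×5 integer matrix of rank 4; reducing to Smith normal form yields diagonal entries (1,1,1,1).

Computing H_k = (kernel of ∂_k) / (image of ∂_{k+1}):

  H_0: rank C_0 − rank ∂_1 = 5 − 4 = 1, and the invariant factors of ∂_1 are all 1, so H_0 ≅ Z.
  H_1: rank ker ∂_1 − rank ∂_2 = (5 − 4) − 0 = 1, and there is no ∂_2, so H_1 ≅ Z.

H_0 = Z,  H_1 = Z.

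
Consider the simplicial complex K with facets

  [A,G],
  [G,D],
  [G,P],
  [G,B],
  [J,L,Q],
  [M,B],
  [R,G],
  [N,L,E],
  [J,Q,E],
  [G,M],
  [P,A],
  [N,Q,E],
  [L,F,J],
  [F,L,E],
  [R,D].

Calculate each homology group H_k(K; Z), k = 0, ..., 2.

H_0 = Z^2,  H_1 = Z^4,  H_2 = 0.

We work with the vertex ordering A < B < D < E < F < G < J < L < M < N < P < Q < R. The simplices of K, each written with vertices in increasing order, are:

  0-simplices (13): A, B, D, E, F, G, J, L, M, N, P, Q, R
  1-simplices (21): AG, AP, BG, BM, DG, DR, EF, EJ, EL, EN, EQ, FJ, FL, GM, GP, GR, JL, JQ, LN, LQ, NQ
  2-simplices (6): EFL, EJQ, ELN, ENQ, FJL, JLQ

giving chain groups C_0 ≅ Z^13, C_1 ≅ Z^21, C_2 ≅ Z^6.

The boundary map ∂_1: C_1 → C_0 maps an edge to its endpoints' difference, ∂[p,q] = q − p.
The 13×21 boundary matrix has rank 11 and Smith normal form diag(1,1,1,1,1,1,1,1,1,1,1).

Boundary ∂_2: C_2 → C_1 sends each 2-simplex [p,q,r] to [q,r] − [p,r] + [p,q]. For instance
  ∂EFL = FL − EL + EF,
  ∂FJL = JL − FL + FJ.
As a 21×6 matrix over Z this has rank 6, with invariant factors (1,1,1,1,1,1).

Reading off H_k = ker ∂_k / im ∂_{k+1}:

  H_0: rank C_0 − rank ∂_1 = 13 − 11 = 2, and the invariant factors of ∂_1 are all 1, so H_0 ≅ Z^2.
  H_1: rank ker ∂_1 − rank ∂_2 = (21 − 11) − 6 = 4, and the invariant factors of ∂_2 are all 1, so H_1 ≅ Z^4.
  H_2: rank ker ∂_2 − rank ∂_3 = (6 − 6) − 0 = 0, and there is no ∂_3, so H_2 ≅ 0.

As a check, the Euler characteristic is 13 − 21 + 6 = -2, which agrees with 2 − 4 + 0 = -2.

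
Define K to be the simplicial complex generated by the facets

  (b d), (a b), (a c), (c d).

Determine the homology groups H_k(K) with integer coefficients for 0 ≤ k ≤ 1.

H_0 ≅ Z,  H_1 ≅ Z.

Fix the vertex order a < b < c < d and write every simplex with vertices in increasing order. Then dim K = 1 and the simplices of K are:

  0-simplices (4): a, b, c, d
  1-simplices (4): ab, ac, bd, cd

so the chain groups are C_0 ≅ Z^4, C_1 ≅ Z^4.

∂_1: C_1 → C_0 maps an edge to its endpoints' difference, ∂[p,q] = q − p.
This gives a 4×4 integer matrix of rank 3; reducing to Smith normal form yields diagonal entries (1,1,1).

From H_k ≅ ker(∂_k) / im(∂_{k+1}) we obtain:

  H_0: rank C_0 − rank ∂_1 = 4 − 3 = 1, and the invariant factors of ∂_1 are all 1, so H_0 ≅ Z.
  H_1: rank ker ∂_1 − rank ∂_2 = (4 − 3) − 0 = 1, and there is no ∂_2, so H_1 ≅ Z.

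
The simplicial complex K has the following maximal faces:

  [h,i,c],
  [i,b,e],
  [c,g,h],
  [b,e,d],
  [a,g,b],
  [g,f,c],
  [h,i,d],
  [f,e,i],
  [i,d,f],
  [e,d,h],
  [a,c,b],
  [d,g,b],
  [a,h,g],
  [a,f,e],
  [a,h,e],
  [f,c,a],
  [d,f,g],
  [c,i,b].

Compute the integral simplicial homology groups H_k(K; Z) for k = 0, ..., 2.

H_0 = Z,  H_1 = Z ⊕ Z/2,  H_2 = 0.

K has 9 vertices, 27 edges, 18 triangles.
rank ∂_0 = 0, rank ∂_1 = 8 ⇒ b_0 = 9 − 0 − 8 = 1; all invariant factors of ∂_1 are 1 so no torsion. So H_0 = Z.
rank ∂_1 = 8, rank ∂_2 = 18 ⇒ b_1 = 27 − 8 − 18 = 1; ∂_2 has invariant factor(s) [2] giving torsion. So H_1 = Z ⊕ Z/2.
rank ∂_2 = 18, rank ∂_3 = 0 ⇒ b_2 = 18 − 18 − 0 = 0. So H_2 = 0.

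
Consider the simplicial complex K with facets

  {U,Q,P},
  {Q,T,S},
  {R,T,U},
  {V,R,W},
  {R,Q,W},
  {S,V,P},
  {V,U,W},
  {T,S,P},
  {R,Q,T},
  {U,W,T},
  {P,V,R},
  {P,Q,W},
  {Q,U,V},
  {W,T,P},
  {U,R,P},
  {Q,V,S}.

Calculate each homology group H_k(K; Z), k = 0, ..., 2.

Order the vertices as P < Q < R < S < T < U < V < W. Listing each simplex with vertices in this order, K has dimension 2 with simplices:

  0-simplices (8): P, Q, R, S, T, U, V, W
  1-simplices (24): PQ, PR, PS, PT, PU, PV, PW, QR, QS, QT, QU, QV, QW, RT, RU, RV, RW, ST, SV, TU, TW, UV, UW, VW
  2-simplices (16): PQU, PQW, PRU, PRV, PST, PSV, PTW, QRT, QRW, QST, QSV, QUV, RTU, RVW, TUW, UVW

so the chain groups are C_0 ≅ Z^8, C_1 ≅ Z^24, C_2 ≅ Z^16.

The boundary map ∂_1: C_1 → C_0 maps an edge to its endpoints' difference, ∂[p,q] = q − p. For instance
  ∂RW = W − R.
This gives a 8×24 integer matrix of rank 7; reducing to Smith normal form yields diagonal entries (1,1,1,1,1,1,1).

The boundary map ∂_2: C_2 → C_1 maps a triangle to the signed sum of its edges. For instance
  ∂PQW = QW − PW + PQ,
  ∂PRV = RV − PV + PR.
This gives a 24×16 integer matrix of rank 15; reducing to Smith normal form yields diagonal entries (1,1,1,1,1,1,1,1,1,1,1,1,1,1,1).

From H_k ≅ ker(∂_k) / im(∂_{k+1}) we obtain:

  H_0: rank C_0 − rank ∂_1 = 8 − 7 = 1, and the invariant factors of ∂_1 are all 1, so H_0 = Z.
  H_1: rank ker ∂_1 − rank ∂_2 = (24 − 7) − 15 = 2, and the invariant factors of ∂_2 are all 1, so H_1 = Z^2.
  H_2: rank ker ∂_2 − rank ∂_3 = (16 − 15) − 0 = 1, and there is no ∂_3, so H_2 = Z.

(K is a triangulation of the torus T^2.)

H_0 ≅ Z,  H_1 ≅ Z^2,  H_2 ≅ Z.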